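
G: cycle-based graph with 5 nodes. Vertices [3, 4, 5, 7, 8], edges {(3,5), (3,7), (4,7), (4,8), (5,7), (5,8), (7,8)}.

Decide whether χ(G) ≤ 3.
A valid 3-coloring: color 1: [7]; color 2: [4, 5]; color 3: [3, 8].
(χ(G) = 3 ≤ 3.)

Yes, G is 3-colorable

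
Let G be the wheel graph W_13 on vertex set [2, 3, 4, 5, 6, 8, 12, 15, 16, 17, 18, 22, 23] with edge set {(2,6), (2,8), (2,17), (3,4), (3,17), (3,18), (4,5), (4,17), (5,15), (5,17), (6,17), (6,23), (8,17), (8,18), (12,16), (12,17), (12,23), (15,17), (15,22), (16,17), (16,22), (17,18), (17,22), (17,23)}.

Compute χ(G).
Clique number ω(G) = 3 (lower bound: χ ≥ ω).
The clique on [2, 8, 17] has size 3, forcing χ ≥ 3, and the coloring below uses 3 colors, so χ(G) = 3.
A valid 3-coloring: color 1: [17]; color 2: [3, 5, 6, 8, 12, 22]; color 3: [2, 4, 15, 16, 18, 23].

χ(G) = 3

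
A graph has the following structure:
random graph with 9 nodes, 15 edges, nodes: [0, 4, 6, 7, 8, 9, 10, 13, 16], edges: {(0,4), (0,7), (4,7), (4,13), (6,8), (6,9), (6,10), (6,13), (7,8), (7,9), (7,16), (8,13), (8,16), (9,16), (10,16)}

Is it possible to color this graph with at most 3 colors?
A valid 3-coloring: color 1: [7, 10, 13]; color 2: [4, 6, 16]; color 3: [0, 8, 9].
(χ(G) = 3 ≤ 3.)

Yes, G is 3-colorable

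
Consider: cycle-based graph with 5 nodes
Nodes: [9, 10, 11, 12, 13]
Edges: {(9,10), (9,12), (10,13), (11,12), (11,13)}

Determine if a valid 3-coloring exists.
A valid 3-coloring: color 1: [9, 13]; color 2: [10, 11]; color 3: [12].
(χ(G) = 3 ≤ 3.)

Yes, G is 3-colorable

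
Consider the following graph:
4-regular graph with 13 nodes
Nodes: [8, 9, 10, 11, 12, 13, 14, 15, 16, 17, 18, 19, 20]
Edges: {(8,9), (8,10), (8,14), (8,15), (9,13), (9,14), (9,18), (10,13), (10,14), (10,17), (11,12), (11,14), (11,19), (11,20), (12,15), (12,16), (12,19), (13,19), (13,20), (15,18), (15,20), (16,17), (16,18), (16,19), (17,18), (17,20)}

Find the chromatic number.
Clique number ω(G) = 3 (lower bound: χ ≥ ω).
The clique on [8, 9, 14] has size 3, forcing χ ≥ 3, and the coloring below uses 3 colors, so χ(G) = 3.
A valid 3-coloring: color 1: [9, 10, 11, 15, 16]; color 2: [8, 18, 19, 20]; color 3: [12, 13, 14, 17].

χ(G) = 3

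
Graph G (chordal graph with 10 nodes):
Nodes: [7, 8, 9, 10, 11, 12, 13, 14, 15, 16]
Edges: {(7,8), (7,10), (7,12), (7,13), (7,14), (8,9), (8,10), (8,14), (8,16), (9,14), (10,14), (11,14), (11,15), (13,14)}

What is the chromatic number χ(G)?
χ(G) = 4

Clique number ω(G) = 4 (lower bound: χ ≥ ω).
The clique on [7, 8, 10, 14] has size 4, forcing χ ≥ 4, and the coloring below uses 4 colors, so χ(G) = 4.
A valid 4-coloring: color 1: [12, 14, 15, 16]; color 2: [7, 9, 11]; color 3: [8, 13]; color 4: [10].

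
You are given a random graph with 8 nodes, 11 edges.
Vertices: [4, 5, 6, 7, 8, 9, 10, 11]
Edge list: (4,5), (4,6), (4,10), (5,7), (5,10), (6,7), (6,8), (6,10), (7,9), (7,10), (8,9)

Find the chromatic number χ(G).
Clique number ω(G) = 3 (lower bound: χ ≥ ω).
The clique on [4, 5, 10] has size 3, forcing χ ≥ 3, and the coloring below uses 3 colors, so χ(G) = 3.
A valid 3-coloring: color 1: [5, 6, 9, 11]; color 2: [4, 7, 8]; color 3: [10].

χ(G) = 3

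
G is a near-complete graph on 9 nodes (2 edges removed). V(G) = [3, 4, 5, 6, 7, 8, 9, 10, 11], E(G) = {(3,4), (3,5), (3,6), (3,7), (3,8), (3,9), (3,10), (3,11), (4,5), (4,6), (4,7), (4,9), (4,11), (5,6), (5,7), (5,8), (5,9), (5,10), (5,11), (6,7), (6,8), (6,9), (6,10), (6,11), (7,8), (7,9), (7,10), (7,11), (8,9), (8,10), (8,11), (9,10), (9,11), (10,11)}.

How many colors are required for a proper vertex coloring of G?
χ(G) = 8

Clique number ω(G) = 8 (lower bound: χ ≥ ω).
The clique on [3, 5, 6, 7, 8, 9, 10, 11] has size 8, forcing χ ≥ 8, and the coloring below uses 8 colors, so χ(G) = 8.
A valid 8-coloring: color 1: [9]; color 2: [7]; color 3: [11]; color 4: [6]; color 5: [5]; color 6: [3]; color 7: [4, 8]; color 8: [10].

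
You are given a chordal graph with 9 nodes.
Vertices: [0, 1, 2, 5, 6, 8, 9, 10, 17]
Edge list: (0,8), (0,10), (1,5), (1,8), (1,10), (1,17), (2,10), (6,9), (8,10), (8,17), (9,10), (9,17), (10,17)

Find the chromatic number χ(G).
χ(G) = 4

Clique number ω(G) = 4 (lower bound: χ ≥ ω).
The clique on [1, 8, 10, 17] has size 4, forcing χ ≥ 4, and the coloring below uses 4 colors, so χ(G) = 4.
A valid 4-coloring: color 1: [5, 6, 10]; color 2: [2, 8, 9]; color 3: [0, 17]; color 4: [1].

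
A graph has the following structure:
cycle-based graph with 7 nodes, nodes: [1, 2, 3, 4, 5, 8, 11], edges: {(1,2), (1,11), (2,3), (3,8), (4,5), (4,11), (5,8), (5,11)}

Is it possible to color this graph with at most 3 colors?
Yes, G is 3-colorable

A valid 3-coloring: color 1: [1, 3, 5]; color 2: [2, 8, 11]; color 3: [4].
(χ(G) = 3 ≤ 3.)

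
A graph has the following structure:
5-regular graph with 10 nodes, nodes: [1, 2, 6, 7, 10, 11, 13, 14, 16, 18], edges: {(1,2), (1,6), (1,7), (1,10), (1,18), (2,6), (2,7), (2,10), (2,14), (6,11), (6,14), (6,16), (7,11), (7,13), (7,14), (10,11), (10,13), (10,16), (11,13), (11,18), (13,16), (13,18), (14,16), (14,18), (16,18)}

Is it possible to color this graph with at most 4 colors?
A valid 4-coloring: color 1: [2, 11, 16]; color 2: [6, 7, 10, 18]; color 3: [1, 13, 14].
(χ(G) = 3 ≤ 4.)

Yes, G is 4-colorable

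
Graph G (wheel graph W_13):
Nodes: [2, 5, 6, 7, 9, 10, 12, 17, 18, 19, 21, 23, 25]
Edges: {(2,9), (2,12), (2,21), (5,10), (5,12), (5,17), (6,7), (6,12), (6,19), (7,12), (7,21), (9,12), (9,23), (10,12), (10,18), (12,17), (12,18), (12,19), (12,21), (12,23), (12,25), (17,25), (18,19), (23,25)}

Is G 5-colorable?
A valid 5-coloring: color 1: [12]; color 2: [2, 7, 10, 17, 19, 23]; color 3: [5, 6, 9, 18, 21, 25].
(χ(G) = 3 ≤ 5.)

Yes, G is 5-colorable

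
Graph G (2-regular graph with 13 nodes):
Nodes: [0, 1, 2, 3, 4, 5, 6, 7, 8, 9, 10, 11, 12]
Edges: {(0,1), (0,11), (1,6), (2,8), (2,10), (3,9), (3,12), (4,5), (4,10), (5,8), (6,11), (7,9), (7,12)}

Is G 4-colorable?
A valid 4-coloring: color 1: [0, 5, 6, 9, 10, 12]; color 2: [1, 3, 4, 7, 8, 11]; color 3: [2].
(χ(G) = 3 ≤ 4.)

Yes, G is 4-colorable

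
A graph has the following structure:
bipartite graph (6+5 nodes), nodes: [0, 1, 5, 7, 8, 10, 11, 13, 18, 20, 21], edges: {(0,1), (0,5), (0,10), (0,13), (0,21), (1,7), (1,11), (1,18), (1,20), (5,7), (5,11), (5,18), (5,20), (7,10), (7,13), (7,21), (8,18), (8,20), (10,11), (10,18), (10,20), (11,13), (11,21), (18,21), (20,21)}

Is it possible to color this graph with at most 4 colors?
A valid 4-coloring: color 1: [1, 5, 8, 10, 13, 21]; color 2: [0, 7, 11, 18, 20].
(χ(G) = 2 ≤ 4.)

Yes, G is 4-colorable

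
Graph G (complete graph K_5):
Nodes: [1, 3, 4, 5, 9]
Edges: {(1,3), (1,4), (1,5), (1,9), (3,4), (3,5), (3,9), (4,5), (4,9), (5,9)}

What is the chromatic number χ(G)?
Clique number ω(G) = 5 (lower bound: χ ≥ ω).
The clique on [1, 3, 4, 5, 9] has size 5, forcing χ ≥ 5, and the coloring below uses 5 colors, so χ(G) = 5.
A valid 5-coloring: color 1: [5]; color 2: [9]; color 3: [3]; color 4: [4]; color 5: [1].

χ(G) = 5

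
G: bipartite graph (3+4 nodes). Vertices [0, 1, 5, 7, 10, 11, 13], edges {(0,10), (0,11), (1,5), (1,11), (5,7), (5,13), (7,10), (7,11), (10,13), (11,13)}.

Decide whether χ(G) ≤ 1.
No, G is not 1-colorable

Edge (0,10) forces its endpoints to differ, so 1 color is not enough.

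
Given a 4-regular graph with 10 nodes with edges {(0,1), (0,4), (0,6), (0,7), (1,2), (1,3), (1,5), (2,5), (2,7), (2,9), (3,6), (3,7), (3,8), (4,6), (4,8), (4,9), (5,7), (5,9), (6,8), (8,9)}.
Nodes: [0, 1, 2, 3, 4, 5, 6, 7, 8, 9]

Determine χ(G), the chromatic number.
χ(G) = 3

Clique number ω(G) = 3 (lower bound: χ ≥ ω).
The clique on [0, 4, 6] has size 3, forcing χ ≥ 3, and the coloring below uses 3 colors, so χ(G) = 3.
A valid 3-coloring: color 1: [0, 5, 8]; color 2: [1, 6, 7, 9]; color 3: [2, 3, 4].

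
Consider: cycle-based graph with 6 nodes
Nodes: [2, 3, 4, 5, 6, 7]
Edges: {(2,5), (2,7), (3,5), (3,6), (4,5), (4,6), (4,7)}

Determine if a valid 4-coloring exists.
Yes, G is 4-colorable

A valid 4-coloring: color 1: [5, 6, 7]; color 2: [2, 3, 4].
(χ(G) = 2 ≤ 4.)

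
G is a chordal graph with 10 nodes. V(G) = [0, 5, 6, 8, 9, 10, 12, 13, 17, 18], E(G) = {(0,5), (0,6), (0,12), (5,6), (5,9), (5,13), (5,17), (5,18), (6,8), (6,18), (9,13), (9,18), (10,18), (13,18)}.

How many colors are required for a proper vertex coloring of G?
Clique number ω(G) = 4 (lower bound: χ ≥ ω).
The clique on [5, 9, 13, 18] has size 4, forcing χ ≥ 4, and the coloring below uses 4 colors, so χ(G) = 4.
A valid 4-coloring: color 1: [5, 8, 10, 12]; color 2: [0, 17, 18]; color 3: [6, 9]; color 4: [13].

χ(G) = 4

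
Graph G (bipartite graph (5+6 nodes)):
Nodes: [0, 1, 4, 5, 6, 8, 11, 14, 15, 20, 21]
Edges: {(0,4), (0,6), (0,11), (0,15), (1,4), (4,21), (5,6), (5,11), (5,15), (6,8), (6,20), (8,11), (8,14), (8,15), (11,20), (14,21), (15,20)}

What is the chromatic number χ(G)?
χ(G) = 2

Clique number ω(G) = 2 (lower bound: χ ≥ ω).
The graph is bipartite (no odd cycle), so 2 colors suffice: χ(G) = 2.
A valid 2-coloring: color 1: [4, 6, 11, 14, 15]; color 2: [0, 1, 5, 8, 20, 21].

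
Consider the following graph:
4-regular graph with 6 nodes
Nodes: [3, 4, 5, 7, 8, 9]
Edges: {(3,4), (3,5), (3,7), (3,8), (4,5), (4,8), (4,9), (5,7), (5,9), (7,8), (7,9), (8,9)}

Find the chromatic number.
χ(G) = 3

Clique number ω(G) = 3 (lower bound: χ ≥ ω).
The clique on [4, 8, 9] has size 3, forcing χ ≥ 3, and the coloring below uses 3 colors, so χ(G) = 3.
A valid 3-coloring: color 1: [3, 9]; color 2: [4, 7]; color 3: [5, 8].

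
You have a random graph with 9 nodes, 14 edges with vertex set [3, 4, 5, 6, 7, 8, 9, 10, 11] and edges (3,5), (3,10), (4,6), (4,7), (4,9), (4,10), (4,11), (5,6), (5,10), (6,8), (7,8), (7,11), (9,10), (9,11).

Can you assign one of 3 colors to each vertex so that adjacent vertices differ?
Yes, G is 3-colorable

A valid 3-coloring: color 1: [4, 5, 8]; color 2: [6, 10, 11]; color 3: [3, 7, 9].
(χ(G) = 3 ≤ 3.)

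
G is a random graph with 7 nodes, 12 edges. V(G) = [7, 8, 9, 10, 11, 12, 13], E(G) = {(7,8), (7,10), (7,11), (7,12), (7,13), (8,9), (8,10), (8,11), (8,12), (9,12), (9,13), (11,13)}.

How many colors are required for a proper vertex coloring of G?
χ(G) = 3

Clique number ω(G) = 3 (lower bound: χ ≥ ω).
The clique on [8, 9, 12] has size 3, forcing χ ≥ 3, and the coloring below uses 3 colors, so χ(G) = 3.
A valid 3-coloring: color 1: [7, 9]; color 2: [8, 13]; color 3: [10, 11, 12].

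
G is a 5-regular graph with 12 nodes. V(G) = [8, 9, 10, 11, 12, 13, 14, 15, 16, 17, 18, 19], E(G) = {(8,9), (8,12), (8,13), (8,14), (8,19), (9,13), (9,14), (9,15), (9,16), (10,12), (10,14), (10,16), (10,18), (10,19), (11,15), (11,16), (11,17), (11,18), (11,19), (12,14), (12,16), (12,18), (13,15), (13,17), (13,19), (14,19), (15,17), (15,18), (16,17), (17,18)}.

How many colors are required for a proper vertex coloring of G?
χ(G) = 4

Clique number ω(G) = 4 (lower bound: χ ≥ ω).
The clique on [11, 15, 17, 18] has size 4, forcing χ ≥ 4, and the coloring below uses 4 colors, so χ(G) = 4.
A valid 4-coloring: color 1: [9, 12, 17, 19]; color 2: [8, 10, 15]; color 3: [13, 14, 16, 18]; color 4: [11].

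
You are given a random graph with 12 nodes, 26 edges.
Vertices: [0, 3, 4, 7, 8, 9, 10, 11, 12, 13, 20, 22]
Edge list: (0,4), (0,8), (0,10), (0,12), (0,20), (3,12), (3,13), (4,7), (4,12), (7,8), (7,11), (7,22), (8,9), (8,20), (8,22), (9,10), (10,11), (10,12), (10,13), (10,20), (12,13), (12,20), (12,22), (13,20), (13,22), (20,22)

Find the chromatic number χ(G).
Clique number ω(G) = 4 (lower bound: χ ≥ ω).
The clique on [0, 10, 12, 20] has size 4, forcing χ ≥ 4, and the coloring below uses 4 colors, so χ(G) = 4.
A valid 4-coloring: color 1: [8, 11, 12]; color 2: [3, 4, 10, 22]; color 3: [7, 9, 20]; color 4: [0, 13].

χ(G) = 4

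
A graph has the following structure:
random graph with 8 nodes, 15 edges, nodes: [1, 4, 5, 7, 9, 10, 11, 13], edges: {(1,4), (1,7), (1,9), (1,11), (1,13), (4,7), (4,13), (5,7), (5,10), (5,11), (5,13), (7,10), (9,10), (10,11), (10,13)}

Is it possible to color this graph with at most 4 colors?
Yes, G is 4-colorable

A valid 4-coloring: color 1: [1, 10]; color 2: [7, 9, 11, 13]; color 3: [4, 5].
(χ(G) = 3 ≤ 4.)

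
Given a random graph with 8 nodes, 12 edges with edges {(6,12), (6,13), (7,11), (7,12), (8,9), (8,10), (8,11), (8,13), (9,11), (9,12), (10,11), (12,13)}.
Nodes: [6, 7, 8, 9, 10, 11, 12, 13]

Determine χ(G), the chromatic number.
χ(G) = 3

Clique number ω(G) = 3 (lower bound: χ ≥ ω).
The clique on [8, 9, 11] has size 3, forcing χ ≥ 3, and the coloring below uses 3 colors, so χ(G) = 3.
A valid 3-coloring: color 1: [8, 12]; color 2: [11, 13]; color 3: [6, 7, 9, 10].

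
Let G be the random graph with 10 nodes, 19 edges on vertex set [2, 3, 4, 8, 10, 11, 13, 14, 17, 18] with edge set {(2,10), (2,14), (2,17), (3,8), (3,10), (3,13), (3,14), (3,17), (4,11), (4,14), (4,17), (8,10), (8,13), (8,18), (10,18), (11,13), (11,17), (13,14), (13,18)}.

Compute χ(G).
χ(G) = 3

Clique number ω(G) = 3 (lower bound: χ ≥ ω).
The clique on [3, 8, 10] has size 3, forcing χ ≥ 3, and the coloring below uses 3 colors, so χ(G) = 3.
A valid 3-coloring: color 1: [2, 3, 4, 18]; color 2: [10, 13, 17]; color 3: [8, 11, 14].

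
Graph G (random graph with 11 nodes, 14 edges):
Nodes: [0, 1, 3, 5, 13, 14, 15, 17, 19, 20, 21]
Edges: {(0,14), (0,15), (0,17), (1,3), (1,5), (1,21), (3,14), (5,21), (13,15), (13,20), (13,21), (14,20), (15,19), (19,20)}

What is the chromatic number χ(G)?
χ(G) = 3

Clique number ω(G) = 3 (lower bound: χ ≥ ω).
The clique on [1, 5, 21] has size 3, forcing χ ≥ 3, and the coloring below uses 3 colors, so χ(G) = 3.
A valid 3-coloring: color 1: [1, 13, 14, 17, 19]; color 2: [3, 15, 20, 21]; color 3: [0, 5].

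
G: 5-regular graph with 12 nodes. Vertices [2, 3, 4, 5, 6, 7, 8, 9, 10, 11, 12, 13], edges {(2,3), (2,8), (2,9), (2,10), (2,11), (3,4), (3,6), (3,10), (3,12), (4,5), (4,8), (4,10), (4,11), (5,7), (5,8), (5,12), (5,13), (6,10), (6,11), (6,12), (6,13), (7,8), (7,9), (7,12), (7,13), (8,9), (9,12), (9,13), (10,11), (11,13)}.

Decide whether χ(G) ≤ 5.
A valid 5-coloring: color 1: [2, 4, 6, 7]; color 2: [3, 5, 9, 11]; color 3: [8, 10, 12, 13].
(χ(G) = 3 ≤ 5.)

Yes, G is 5-colorable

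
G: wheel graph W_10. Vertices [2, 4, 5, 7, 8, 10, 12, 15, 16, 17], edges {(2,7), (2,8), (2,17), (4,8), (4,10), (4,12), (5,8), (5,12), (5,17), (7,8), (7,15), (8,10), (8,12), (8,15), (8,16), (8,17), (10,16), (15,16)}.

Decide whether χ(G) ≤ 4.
A valid 4-coloring: color 1: [8]; color 2: [7, 10, 12, 17]; color 3: [2, 4, 5, 15]; color 4: [16].
(χ(G) = 4 ≤ 4.)

Yes, G is 4-colorable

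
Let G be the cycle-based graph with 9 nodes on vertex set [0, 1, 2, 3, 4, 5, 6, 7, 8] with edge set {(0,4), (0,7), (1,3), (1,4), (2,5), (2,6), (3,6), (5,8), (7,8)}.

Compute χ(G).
Clique number ω(G) = 2 (lower bound: χ ≥ ω).
Odd cycle [3, 6, 2, 5, 8, 7, 0, 4, 1] needs 3 colors (χ ≥ 3).
The coloring below uses 3 colors, so χ(G) = 3.
A valid 3-coloring: color 1: [2, 3, 4, 8]; color 2: [1, 5, 6, 7]; color 3: [0].

χ(G) = 3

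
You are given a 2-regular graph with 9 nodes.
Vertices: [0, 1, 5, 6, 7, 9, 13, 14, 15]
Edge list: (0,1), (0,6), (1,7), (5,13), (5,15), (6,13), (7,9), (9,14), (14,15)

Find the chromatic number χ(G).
χ(G) = 3

Clique number ω(G) = 2 (lower bound: χ ≥ ω).
Odd cycle [13, 6, 0, 1, 7, 9, 14, 15, 5] needs 3 colors (χ ≥ 3).
The coloring below uses 3 colors, so χ(G) = 3.
A valid 3-coloring: color 1: [1, 9, 13, 15]; color 2: [0, 5, 7, 14]; color 3: [6].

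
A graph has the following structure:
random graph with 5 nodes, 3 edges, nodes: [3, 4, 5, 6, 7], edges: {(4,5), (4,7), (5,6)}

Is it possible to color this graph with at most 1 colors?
No, G is not 1-colorable

Edge (4,5) forces its endpoints to differ, so 1 color is not enough.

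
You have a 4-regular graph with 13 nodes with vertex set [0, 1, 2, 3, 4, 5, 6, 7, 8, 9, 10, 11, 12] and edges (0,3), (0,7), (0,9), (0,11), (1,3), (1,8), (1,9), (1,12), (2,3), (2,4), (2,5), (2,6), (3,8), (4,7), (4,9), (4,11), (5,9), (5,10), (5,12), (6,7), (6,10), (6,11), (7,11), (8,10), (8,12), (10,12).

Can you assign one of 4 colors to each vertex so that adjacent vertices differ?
A valid 4-coloring: color 1: [0, 4, 5, 6, 8]; color 2: [3, 9, 10, 11]; color 3: [2, 7, 12]; color 4: [1].
(χ(G) = 3 ≤ 4.)

Yes, G is 4-colorable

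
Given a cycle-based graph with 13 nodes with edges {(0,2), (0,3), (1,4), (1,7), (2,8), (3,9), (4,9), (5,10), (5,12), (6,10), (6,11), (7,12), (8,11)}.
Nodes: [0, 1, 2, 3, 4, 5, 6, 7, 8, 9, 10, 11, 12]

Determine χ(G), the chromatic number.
Clique number ω(G) = 2 (lower bound: χ ≥ ω).
Odd cycle [3, 9, 4, 1, 7, 12, 5, 10, 6, 11, 8, 2, 0] needs 3 colors (χ ≥ 3).
The coloring below uses 3 colors, so χ(G) = 3.
A valid 3-coloring: color 1: [2, 3, 4, 5, 6, 7]; color 2: [0, 1, 9, 10, 11, 12]; color 3: [8].

χ(G) = 3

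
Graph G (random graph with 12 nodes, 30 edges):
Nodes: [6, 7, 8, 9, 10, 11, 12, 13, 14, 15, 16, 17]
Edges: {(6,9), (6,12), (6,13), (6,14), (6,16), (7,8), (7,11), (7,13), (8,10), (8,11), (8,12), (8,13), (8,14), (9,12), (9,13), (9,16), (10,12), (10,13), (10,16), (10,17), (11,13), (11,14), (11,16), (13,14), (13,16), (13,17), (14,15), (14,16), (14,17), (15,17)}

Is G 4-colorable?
Yes, G is 4-colorable

A valid 4-coloring: color 1: [12, 13, 15]; color 2: [7, 9, 10, 14]; color 3: [8, 16, 17]; color 4: [6, 11].
(χ(G) = 4 ≤ 4.)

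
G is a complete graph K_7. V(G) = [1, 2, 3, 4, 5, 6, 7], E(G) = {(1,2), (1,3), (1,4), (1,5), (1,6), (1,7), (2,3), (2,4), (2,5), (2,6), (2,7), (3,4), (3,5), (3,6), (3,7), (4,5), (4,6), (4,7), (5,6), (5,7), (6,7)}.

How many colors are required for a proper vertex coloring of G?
Clique number ω(G) = 7 (lower bound: χ ≥ ω).
The clique on [1, 2, 3, 4, 5, 6, 7] has size 7, forcing χ ≥ 7, and the coloring below uses 7 colors, so χ(G) = 7.
A valid 7-coloring: color 1: [2]; color 2: [1]; color 3: [4]; color 4: [3]; color 5: [7]; color 6: [6]; color 7: [5].

χ(G) = 7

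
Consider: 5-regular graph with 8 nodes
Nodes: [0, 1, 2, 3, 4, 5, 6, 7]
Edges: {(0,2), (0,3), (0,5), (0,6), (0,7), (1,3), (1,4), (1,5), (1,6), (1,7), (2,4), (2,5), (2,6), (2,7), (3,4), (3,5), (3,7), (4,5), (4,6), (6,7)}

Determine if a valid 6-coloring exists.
A valid 6-coloring: color 1: [2, 3]; color 2: [0, 1]; color 3: [5, 6]; color 4: [4, 7].
(χ(G) = 4 ≤ 6.)

Yes, G is 6-colorable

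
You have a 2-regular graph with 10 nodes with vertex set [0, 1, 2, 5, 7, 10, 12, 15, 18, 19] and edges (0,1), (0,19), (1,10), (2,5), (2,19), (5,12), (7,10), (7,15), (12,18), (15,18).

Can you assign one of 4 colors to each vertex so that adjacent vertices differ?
A valid 4-coloring: color 1: [0, 2, 10, 12, 15]; color 2: [1, 5, 7, 18, 19].
(χ(G) = 2 ≤ 4.)

Yes, G is 4-colorable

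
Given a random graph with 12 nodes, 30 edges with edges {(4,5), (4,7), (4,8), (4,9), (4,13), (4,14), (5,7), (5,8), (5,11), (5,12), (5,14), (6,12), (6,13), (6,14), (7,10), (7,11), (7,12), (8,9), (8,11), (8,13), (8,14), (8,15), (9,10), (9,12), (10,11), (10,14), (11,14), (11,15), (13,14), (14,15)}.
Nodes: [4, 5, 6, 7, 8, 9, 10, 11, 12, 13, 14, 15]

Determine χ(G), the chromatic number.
Clique number ω(G) = 4 (lower bound: χ ≥ ω).
The clique on [5, 8, 11, 14] has size 4, forcing χ ≥ 4, and the coloring below uses 4 colors, so χ(G) = 4.
A valid 4-coloring: color 1: [7, 9, 14]; color 2: [8, 10, 12]; color 3: [4, 6, 11]; color 4: [5, 13, 15].

χ(G) = 4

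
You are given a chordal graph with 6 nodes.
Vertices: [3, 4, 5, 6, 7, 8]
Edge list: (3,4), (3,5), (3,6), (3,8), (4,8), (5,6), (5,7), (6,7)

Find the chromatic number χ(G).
χ(G) = 3

Clique number ω(G) = 3 (lower bound: χ ≥ ω).
The clique on [3, 4, 8] has size 3, forcing χ ≥ 3, and the coloring below uses 3 colors, so χ(G) = 3.
A valid 3-coloring: color 1: [3, 7]; color 2: [6, 8]; color 3: [4, 5].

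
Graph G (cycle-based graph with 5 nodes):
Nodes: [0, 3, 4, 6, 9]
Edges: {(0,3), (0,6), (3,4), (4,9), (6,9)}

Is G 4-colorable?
Yes, G is 4-colorable

A valid 4-coloring: color 1: [3, 9]; color 2: [4, 6]; color 3: [0].
(χ(G) = 3 ≤ 4.)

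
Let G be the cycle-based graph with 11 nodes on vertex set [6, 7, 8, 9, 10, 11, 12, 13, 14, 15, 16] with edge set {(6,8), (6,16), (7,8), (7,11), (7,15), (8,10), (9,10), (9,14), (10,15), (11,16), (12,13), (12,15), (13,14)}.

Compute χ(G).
χ(G) = 3

Clique number ω(G) = 2 (lower bound: χ ≥ ω).
Odd cycle [11, 16, 6, 8, 7] needs 3 colors (χ ≥ 3).
The coloring below uses 3 colors, so χ(G) = 3.
A valid 3-coloring: color 1: [8, 9, 11, 13, 15]; color 2: [7, 10, 12, 14, 16]; color 3: [6].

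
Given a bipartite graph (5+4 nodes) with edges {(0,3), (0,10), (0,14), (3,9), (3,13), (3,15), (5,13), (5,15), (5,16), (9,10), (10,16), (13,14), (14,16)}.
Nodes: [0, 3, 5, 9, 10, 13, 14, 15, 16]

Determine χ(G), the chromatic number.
χ(G) = 2

Clique number ω(G) = 2 (lower bound: χ ≥ ω).
The graph is bipartite (no odd cycle), so 2 colors suffice: χ(G) = 2.
A valid 2-coloring: color 1: [3, 5, 10, 14]; color 2: [0, 9, 13, 15, 16].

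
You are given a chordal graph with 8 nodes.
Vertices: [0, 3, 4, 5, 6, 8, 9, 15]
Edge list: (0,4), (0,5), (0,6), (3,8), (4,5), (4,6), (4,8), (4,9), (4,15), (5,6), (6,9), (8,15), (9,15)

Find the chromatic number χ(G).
Clique number ω(G) = 4 (lower bound: χ ≥ ω).
The clique on [0, 4, 5, 6] has size 4, forcing χ ≥ 4, and the coloring below uses 4 colors, so χ(G) = 4.
A valid 4-coloring: color 1: [3, 4]; color 2: [6, 15]; color 3: [5, 8, 9]; color 4: [0].

χ(G) = 4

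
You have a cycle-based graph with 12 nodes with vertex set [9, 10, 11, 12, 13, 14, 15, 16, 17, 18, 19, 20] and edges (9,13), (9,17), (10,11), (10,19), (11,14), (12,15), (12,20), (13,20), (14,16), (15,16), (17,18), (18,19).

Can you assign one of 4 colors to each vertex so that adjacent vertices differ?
Yes, G is 4-colorable

A valid 4-coloring: color 1: [9, 10, 14, 15, 18, 20]; color 2: [11, 12, 13, 16, 17, 19].
(χ(G) = 2 ≤ 4.)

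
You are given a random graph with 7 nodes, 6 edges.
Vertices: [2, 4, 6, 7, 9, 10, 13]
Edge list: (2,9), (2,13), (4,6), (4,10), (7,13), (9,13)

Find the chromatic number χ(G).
Clique number ω(G) = 3 (lower bound: χ ≥ ω).
The clique on [2, 9, 13] has size 3, forcing χ ≥ 3, and the coloring below uses 3 colors, so χ(G) = 3.
A valid 3-coloring: color 1: [4, 13]; color 2: [6, 7, 9, 10]; color 3: [2].

χ(G) = 3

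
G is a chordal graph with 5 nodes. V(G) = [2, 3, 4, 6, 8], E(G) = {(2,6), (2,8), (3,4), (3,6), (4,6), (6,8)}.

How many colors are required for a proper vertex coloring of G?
χ(G) = 3

Clique number ω(G) = 3 (lower bound: χ ≥ ω).
The clique on [2, 6, 8] has size 3, forcing χ ≥ 3, and the coloring below uses 3 colors, so χ(G) = 3.
A valid 3-coloring: color 1: [6]; color 2: [3, 8]; color 3: [2, 4].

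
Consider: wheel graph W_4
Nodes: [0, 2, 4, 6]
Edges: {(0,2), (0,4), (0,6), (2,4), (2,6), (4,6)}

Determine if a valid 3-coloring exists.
No, G is not 3-colorable

The clique on vertices [0, 2, 4, 6] has size 4 > 3, so it alone needs 4 colors.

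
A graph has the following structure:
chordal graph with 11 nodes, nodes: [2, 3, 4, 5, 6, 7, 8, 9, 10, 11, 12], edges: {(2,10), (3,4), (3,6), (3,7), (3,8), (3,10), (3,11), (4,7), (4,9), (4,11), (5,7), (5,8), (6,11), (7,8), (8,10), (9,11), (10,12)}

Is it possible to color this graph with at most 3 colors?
A valid 3-coloring: color 1: [2, 3, 5, 9, 12]; color 2: [4, 6, 8]; color 3: [7, 10, 11].
(χ(G) = 3 ≤ 3.)

Yes, G is 3-colorable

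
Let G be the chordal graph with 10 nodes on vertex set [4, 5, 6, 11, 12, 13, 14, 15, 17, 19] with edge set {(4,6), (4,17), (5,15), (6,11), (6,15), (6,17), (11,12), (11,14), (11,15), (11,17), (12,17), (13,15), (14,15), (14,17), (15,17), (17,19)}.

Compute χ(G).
Clique number ω(G) = 4 (lower bound: χ ≥ ω).
The clique on [6, 11, 15, 17] has size 4, forcing χ ≥ 4, and the coloring below uses 4 colors, so χ(G) = 4.
A valid 4-coloring: color 1: [5, 13, 17]; color 2: [4, 12, 15, 19]; color 3: [11]; color 4: [6, 14].

χ(G) = 4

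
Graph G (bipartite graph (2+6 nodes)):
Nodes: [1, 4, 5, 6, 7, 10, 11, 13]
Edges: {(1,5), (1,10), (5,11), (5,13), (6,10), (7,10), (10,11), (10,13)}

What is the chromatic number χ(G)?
χ(G) = 2

Clique number ω(G) = 2 (lower bound: χ ≥ ω).
The graph is bipartite (no odd cycle), so 2 colors suffice: χ(G) = 2.
A valid 2-coloring: color 1: [4, 5, 10]; color 2: [1, 6, 7, 11, 13].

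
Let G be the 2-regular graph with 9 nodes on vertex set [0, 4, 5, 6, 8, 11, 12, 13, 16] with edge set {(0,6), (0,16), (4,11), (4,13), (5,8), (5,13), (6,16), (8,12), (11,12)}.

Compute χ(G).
Clique number ω(G) = 3 (lower bound: χ ≥ ω).
The clique on [0, 6, 16] has size 3, forcing χ ≥ 3, and the coloring below uses 3 colors, so χ(G) = 3.
A valid 3-coloring: color 1: [4, 5, 12, 16]; color 2: [6, 8, 11, 13]; color 3: [0].

χ(G) = 3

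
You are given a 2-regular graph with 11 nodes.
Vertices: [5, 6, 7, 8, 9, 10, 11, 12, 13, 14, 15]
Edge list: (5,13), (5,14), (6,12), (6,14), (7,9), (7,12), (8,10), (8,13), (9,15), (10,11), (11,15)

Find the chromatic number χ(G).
Clique number ω(G) = 2 (lower bound: χ ≥ ω).
Odd cycle [11, 10, 8, 13, 5, 14, 6, 12, 7, 9, 15] needs 3 colors (χ ≥ 3).
The coloring below uses 3 colors, so χ(G) = 3.
A valid 3-coloring: color 1: [9, 10, 12, 13, 14]; color 2: [5, 6, 7, 8, 15]; color 3: [11].

χ(G) = 3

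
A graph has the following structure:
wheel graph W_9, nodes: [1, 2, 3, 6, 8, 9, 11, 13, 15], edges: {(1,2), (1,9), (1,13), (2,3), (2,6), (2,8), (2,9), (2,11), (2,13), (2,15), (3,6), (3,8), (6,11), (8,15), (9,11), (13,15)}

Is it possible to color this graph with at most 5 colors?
A valid 5-coloring: color 1: [2]; color 2: [6, 8, 9, 13]; color 3: [1, 3, 11, 15].
(χ(G) = 3 ≤ 5.)

Yes, G is 5-colorable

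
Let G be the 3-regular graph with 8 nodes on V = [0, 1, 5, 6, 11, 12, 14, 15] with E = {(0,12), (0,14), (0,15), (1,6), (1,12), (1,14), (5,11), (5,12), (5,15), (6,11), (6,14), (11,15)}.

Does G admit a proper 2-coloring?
No, G is not 2-colorable

The clique on vertices [1, 6, 14] has size 3 > 2, so it alone needs 3 colors.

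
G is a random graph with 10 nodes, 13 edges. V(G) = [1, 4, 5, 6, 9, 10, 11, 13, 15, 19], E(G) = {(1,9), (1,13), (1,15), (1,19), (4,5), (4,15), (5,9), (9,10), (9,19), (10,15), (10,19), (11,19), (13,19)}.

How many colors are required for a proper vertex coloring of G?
Clique number ω(G) = 3 (lower bound: χ ≥ ω).
The clique on [1, 9, 19] has size 3, forcing χ ≥ 3, and the coloring below uses 3 colors, so χ(G) = 3.
A valid 3-coloring: color 1: [5, 6, 15, 19]; color 2: [4, 9, 11, 13]; color 3: [1, 10].

χ(G) = 3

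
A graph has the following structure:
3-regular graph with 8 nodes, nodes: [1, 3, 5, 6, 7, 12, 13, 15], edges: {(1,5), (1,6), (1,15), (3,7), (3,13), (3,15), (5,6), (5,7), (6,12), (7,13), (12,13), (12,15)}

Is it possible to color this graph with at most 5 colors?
A valid 5-coloring: color 1: [1, 7, 12]; color 2: [3, 6]; color 3: [5, 13, 15].
(χ(G) = 3 ≤ 5.)

Yes, G is 5-colorable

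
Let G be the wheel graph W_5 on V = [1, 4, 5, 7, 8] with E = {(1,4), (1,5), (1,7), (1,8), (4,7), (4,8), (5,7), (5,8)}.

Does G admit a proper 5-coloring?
Yes, G is 5-colorable

A valid 5-coloring: color 1: [1]; color 2: [4, 5]; color 3: [7, 8].
(χ(G) = 3 ≤ 5.)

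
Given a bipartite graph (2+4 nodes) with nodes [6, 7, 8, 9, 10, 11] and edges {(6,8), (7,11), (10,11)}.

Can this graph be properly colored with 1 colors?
Edge (6,8) forces its endpoints to differ, so 1 color is not enough.

No, G is not 1-colorable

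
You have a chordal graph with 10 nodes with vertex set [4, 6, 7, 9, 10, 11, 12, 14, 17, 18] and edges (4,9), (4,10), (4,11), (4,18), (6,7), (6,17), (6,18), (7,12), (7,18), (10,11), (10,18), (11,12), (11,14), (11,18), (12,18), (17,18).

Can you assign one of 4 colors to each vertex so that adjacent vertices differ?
Yes, G is 4-colorable

A valid 4-coloring: color 1: [9, 14, 18]; color 2: [7, 11, 17]; color 3: [4, 6, 12]; color 4: [10].
(χ(G) = 4 ≤ 4.)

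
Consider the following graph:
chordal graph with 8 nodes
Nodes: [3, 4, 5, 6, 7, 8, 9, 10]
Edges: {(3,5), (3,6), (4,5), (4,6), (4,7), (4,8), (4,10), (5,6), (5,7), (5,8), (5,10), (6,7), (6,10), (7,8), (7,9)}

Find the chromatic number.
χ(G) = 4

Clique number ω(G) = 4 (lower bound: χ ≥ ω).
The clique on [4, 5, 7, 8] has size 4, forcing χ ≥ 4, and the coloring below uses 4 colors, so χ(G) = 4.
A valid 4-coloring: color 1: [5, 9]; color 2: [6, 8]; color 3: [3, 7, 10]; color 4: [4].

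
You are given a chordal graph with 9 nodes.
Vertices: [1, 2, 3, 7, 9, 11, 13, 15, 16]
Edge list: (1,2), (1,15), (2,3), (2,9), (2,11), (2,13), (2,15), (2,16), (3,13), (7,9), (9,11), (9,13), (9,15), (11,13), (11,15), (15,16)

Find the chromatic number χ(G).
χ(G) = 4

Clique number ω(G) = 4 (lower bound: χ ≥ ω).
The clique on [2, 9, 11, 13] has size 4, forcing χ ≥ 4, and the coloring below uses 4 colors, so χ(G) = 4.
A valid 4-coloring: color 1: [2, 7]; color 2: [1, 3, 9, 16]; color 3: [13, 15]; color 4: [11].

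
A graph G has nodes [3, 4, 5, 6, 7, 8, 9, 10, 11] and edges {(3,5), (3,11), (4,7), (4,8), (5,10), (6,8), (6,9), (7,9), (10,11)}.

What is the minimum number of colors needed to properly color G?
χ(G) = 3

Clique number ω(G) = 2 (lower bound: χ ≥ ω).
Odd cycle [9, 6, 8, 4, 7] needs 3 colors (χ ≥ 3).
The coloring below uses 3 colors, so χ(G) = 3.
A valid 3-coloring: color 1: [4, 5, 9, 11]; color 2: [3, 6, 7, 10]; color 3: [8].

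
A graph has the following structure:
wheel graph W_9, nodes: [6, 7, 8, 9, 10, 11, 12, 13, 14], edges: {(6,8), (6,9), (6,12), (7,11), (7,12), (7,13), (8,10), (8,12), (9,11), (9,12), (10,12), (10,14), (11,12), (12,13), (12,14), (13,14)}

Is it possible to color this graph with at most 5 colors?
A valid 5-coloring: color 1: [12]; color 2: [6, 10, 11, 13]; color 3: [7, 8, 9, 14].
(χ(G) = 3 ≤ 5.)

Yes, G is 5-colorable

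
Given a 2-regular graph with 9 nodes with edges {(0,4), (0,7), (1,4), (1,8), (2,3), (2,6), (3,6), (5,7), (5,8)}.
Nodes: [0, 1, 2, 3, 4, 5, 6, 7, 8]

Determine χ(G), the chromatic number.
Clique number ω(G) = 3 (lower bound: χ ≥ ω).
The clique on [2, 3, 6] has size 3, forcing χ ≥ 3, and the coloring below uses 3 colors, so χ(G) = 3.
A valid 3-coloring: color 1: [4, 6, 7, 8]; color 2: [0, 1, 3, 5]; color 3: [2].

χ(G) = 3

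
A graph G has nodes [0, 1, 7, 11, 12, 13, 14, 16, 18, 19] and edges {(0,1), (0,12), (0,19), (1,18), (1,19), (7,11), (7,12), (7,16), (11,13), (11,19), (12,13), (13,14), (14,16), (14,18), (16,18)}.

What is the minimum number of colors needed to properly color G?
Clique number ω(G) = 3 (lower bound: χ ≥ ω).
The clique on [0, 1, 19] has size 3, forcing χ ≥ 3, and the coloring below uses 3 colors, so χ(G) = 3.
A valid 3-coloring: color 1: [0, 7, 13, 18]; color 2: [1, 11, 12, 16]; color 3: [14, 19].

χ(G) = 3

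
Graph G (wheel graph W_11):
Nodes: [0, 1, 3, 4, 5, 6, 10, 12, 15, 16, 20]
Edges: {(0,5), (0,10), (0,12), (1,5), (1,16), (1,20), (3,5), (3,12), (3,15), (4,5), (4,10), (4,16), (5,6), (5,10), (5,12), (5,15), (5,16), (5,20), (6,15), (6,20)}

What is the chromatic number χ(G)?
Clique number ω(G) = 3 (lower bound: χ ≥ ω).
The clique on [0, 5, 10] has size 3, forcing χ ≥ 3, and the coloring below uses 3 colors, so χ(G) = 3.
A valid 3-coloring: color 1: [5]; color 2: [10, 12, 15, 16, 20]; color 3: [0, 1, 3, 4, 6].

χ(G) = 3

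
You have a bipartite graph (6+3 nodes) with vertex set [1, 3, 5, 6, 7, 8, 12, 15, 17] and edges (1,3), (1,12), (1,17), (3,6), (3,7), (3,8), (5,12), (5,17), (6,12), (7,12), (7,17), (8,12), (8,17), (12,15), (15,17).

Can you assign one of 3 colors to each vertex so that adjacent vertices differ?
Yes, G is 3-colorable

A valid 3-coloring: color 1: [3, 12, 17]; color 2: [1, 5, 6, 7, 8, 15].
(χ(G) = 2 ≤ 3.)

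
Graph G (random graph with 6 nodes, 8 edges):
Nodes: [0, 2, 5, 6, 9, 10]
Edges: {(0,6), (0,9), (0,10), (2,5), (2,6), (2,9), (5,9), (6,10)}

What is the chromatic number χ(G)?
χ(G) = 3

Clique number ω(G) = 3 (lower bound: χ ≥ ω).
The clique on [0, 6, 10] has size 3, forcing χ ≥ 3, and the coloring below uses 3 colors, so χ(G) = 3.
A valid 3-coloring: color 1: [0, 2]; color 2: [5, 6]; color 3: [9, 10].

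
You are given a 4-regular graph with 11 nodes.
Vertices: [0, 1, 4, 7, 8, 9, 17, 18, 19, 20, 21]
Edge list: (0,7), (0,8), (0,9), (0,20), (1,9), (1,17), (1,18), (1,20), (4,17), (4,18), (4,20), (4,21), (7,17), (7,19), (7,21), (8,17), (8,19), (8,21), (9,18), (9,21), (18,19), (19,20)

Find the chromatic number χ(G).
Clique number ω(G) = 3 (lower bound: χ ≥ ω).
The clique on [1, 9, 18] has size 3, forcing χ ≥ 3, and the coloring below uses 3 colors, so χ(G) = 3.
A valid 3-coloring: color 1: [0, 1, 19, 21]; color 2: [4, 7, 8, 9]; color 3: [17, 18, 20].

χ(G) = 3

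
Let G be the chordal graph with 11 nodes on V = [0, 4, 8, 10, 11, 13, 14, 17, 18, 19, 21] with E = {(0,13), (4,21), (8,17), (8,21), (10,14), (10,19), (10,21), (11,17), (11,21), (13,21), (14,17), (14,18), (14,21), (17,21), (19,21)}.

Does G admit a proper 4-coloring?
Yes, G is 4-colorable

A valid 4-coloring: color 1: [0, 18, 21]; color 2: [4, 8, 11, 13, 14, 19]; color 3: [10, 17].
(χ(G) = 3 ≤ 4.)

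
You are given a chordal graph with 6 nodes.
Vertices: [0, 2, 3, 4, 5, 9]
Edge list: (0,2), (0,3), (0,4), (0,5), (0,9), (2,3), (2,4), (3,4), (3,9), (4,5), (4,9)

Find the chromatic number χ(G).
χ(G) = 4

Clique number ω(G) = 4 (lower bound: χ ≥ ω).
The clique on [0, 3, 4, 9] has size 4, forcing χ ≥ 4, and the coloring below uses 4 colors, so χ(G) = 4.
A valid 4-coloring: color 1: [0]; color 2: [4]; color 3: [3, 5]; color 4: [2, 9].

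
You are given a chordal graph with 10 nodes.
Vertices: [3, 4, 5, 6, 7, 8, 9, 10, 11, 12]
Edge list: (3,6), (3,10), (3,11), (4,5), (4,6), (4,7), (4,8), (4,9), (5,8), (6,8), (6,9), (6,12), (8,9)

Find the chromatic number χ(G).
Clique number ω(G) = 4 (lower bound: χ ≥ ω).
The clique on [4, 6, 8, 9] has size 4, forcing χ ≥ 4, and the coloring below uses 4 colors, so χ(G) = 4.
A valid 4-coloring: color 1: [3, 4, 12]; color 2: [5, 6, 7, 10, 11]; color 3: [8]; color 4: [9].

χ(G) = 4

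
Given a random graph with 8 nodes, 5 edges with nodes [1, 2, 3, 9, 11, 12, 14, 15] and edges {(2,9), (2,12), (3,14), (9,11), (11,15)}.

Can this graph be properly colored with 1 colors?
No, G is not 1-colorable

Edge (2,9) forces its endpoints to differ, so 1 color is not enough.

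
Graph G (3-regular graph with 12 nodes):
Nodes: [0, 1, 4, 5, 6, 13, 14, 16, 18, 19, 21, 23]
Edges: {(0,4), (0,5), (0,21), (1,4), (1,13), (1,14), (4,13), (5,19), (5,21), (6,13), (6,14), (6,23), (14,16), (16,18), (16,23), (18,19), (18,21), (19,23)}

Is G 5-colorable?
Yes, G is 5-colorable

A valid 5-coloring: color 1: [1, 6, 16, 19, 21]; color 2: [4, 5, 14, 18, 23]; color 3: [0, 13].
(χ(G) = 3 ≤ 5.)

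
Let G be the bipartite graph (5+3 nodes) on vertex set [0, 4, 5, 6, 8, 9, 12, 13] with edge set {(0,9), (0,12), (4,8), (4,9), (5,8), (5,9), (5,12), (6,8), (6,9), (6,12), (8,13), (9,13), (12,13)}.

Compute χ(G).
Clique number ω(G) = 2 (lower bound: χ ≥ ω).
The graph is bipartite (no odd cycle), so 2 colors suffice: χ(G) = 2.
A valid 2-coloring: color 1: [8, 9, 12]; color 2: [0, 4, 5, 6, 13].

χ(G) = 2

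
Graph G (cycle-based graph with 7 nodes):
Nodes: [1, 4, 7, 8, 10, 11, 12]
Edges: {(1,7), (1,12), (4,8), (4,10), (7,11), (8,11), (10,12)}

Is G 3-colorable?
A valid 3-coloring: color 1: [4, 11, 12]; color 2: [1, 8, 10]; color 3: [7].
(χ(G) = 3 ≤ 3.)

Yes, G is 3-colorable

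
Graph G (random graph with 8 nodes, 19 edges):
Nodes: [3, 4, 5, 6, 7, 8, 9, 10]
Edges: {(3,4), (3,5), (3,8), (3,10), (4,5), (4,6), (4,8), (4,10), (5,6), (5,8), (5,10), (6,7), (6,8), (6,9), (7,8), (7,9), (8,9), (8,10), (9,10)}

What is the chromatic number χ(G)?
χ(G) = 5

Clique number ω(G) = 5 (lower bound: χ ≥ ω).
The clique on [3, 4, 5, 8, 10] has size 5, forcing χ ≥ 5, and the coloring below uses 5 colors, so χ(G) = 5.
A valid 5-coloring: color 1: [8]; color 2: [6, 10]; color 3: [5, 9]; color 4: [4, 7]; color 5: [3].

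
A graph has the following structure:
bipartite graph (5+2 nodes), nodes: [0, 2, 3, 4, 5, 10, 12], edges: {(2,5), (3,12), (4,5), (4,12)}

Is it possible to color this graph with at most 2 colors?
A valid 2-coloring: color 1: [0, 2, 3, 4, 10]; color 2: [5, 12].
(χ(G) = 2 ≤ 2.)

Yes, G is 2-colorable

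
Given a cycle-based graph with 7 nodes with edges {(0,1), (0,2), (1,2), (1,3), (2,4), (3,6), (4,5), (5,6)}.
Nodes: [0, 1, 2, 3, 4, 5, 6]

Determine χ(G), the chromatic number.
Clique number ω(G) = 3 (lower bound: χ ≥ ω).
The clique on [0, 1, 2] has size 3, forcing χ ≥ 3, and the coloring below uses 3 colors, so χ(G) = 3.
A valid 3-coloring: color 1: [2, 3, 5]; color 2: [1, 4, 6]; color 3: [0].

χ(G) = 3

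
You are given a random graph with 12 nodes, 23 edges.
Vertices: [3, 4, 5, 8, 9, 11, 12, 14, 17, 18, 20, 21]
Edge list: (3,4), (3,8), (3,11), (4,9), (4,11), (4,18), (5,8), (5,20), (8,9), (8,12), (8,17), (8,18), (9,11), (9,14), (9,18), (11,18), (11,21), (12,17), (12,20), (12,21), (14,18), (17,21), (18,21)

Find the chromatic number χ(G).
χ(G) = 4

Clique number ω(G) = 4 (lower bound: χ ≥ ω).
The clique on [4, 9, 11, 18] has size 4, forcing χ ≥ 4, and the coloring below uses 4 colors, so χ(G) = 4.
A valid 4-coloring: color 1: [3, 5, 12, 18]; color 2: [8, 11, 14, 20]; color 3: [9, 21]; color 4: [4, 17].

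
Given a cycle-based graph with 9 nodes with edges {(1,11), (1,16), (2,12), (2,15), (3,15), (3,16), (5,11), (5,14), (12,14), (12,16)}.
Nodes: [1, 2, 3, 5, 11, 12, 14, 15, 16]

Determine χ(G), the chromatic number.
Clique number ω(G) = 2 (lower bound: χ ≥ ω).
Odd cycle [15, 3, 16, 12, 2] needs 3 colors (χ ≥ 3).
The coloring below uses 3 colors, so χ(G) = 3.
A valid 3-coloring: color 1: [1, 5, 12, 15]; color 2: [2, 11, 14, 16]; color 3: [3].

χ(G) = 3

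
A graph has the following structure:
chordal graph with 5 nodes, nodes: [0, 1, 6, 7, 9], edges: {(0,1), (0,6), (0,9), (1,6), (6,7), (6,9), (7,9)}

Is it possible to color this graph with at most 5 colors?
Yes, G is 5-colorable

A valid 5-coloring: color 1: [6]; color 2: [1, 9]; color 3: [0, 7].
(χ(G) = 3 ≤ 5.)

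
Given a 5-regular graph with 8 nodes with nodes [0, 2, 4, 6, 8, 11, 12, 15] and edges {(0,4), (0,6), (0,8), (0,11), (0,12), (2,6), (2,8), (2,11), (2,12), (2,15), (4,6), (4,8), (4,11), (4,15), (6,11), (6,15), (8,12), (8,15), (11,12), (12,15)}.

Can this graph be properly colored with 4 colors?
Yes, G is 4-colorable

A valid 4-coloring: color 1: [8, 11]; color 2: [2, 4]; color 3: [0, 15]; color 4: [6, 12].
(χ(G) = 4 ≤ 4.)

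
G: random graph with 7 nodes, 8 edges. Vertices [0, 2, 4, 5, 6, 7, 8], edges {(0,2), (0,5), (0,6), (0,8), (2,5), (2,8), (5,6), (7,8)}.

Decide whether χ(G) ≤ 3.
Yes, G is 3-colorable

A valid 3-coloring: color 1: [0, 4, 7]; color 2: [5, 8]; color 3: [2, 6].
(χ(G) = 3 ≤ 3.)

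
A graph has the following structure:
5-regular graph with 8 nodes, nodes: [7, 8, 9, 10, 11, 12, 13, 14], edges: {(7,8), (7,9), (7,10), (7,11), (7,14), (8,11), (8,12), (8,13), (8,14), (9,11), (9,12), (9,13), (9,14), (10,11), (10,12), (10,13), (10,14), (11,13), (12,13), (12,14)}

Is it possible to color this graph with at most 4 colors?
A valid 4-coloring: color 1: [7, 13]; color 2: [11, 14]; color 3: [8, 9, 10]; color 4: [12].
(χ(G) = 4 ≤ 4.)

Yes, G is 4-colorable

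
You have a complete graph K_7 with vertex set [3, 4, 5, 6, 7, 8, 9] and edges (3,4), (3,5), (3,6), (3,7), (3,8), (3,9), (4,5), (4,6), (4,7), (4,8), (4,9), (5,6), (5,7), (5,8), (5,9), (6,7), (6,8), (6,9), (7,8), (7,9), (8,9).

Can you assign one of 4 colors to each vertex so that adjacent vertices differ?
The clique on vertices [3, 4, 5, 6, 7, 8, 9] has size 7 > 4, so it alone needs 7 colors.

No, G is not 4-colorable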